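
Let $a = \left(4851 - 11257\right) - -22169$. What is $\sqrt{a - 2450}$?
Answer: $\sqrt{13313} \approx 115.38$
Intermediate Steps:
$a = 15763$ ($a = \left(4851 - 11257\right) + 22169 = -6406 + 22169 = 15763$)
$\sqrt{a - 2450} = \sqrt{15763 - 2450} = \sqrt{13313}$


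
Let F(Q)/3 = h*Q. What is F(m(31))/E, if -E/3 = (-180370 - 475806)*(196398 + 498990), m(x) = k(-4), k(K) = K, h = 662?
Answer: -331/57037114536 ≈ -5.8032e-9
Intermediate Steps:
m(x) = -4
E = 1368890748864 (E = -3*(-180370 - 475806)*(196398 + 498990) = -(-1968528)*695388 = -3*(-456296916288) = 1368890748864)
F(Q) = 1986*Q (F(Q) = 3*(662*Q) = 1986*Q)
F(m(31))/E = (1986*(-4))/1368890748864 = -7944*1/1368890748864 = -331/57037114536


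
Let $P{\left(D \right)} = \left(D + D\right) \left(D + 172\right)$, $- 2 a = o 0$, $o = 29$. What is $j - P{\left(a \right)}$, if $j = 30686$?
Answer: $30686$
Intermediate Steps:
$a = 0$ ($a = - \frac{29 \cdot 0}{2} = \left(- \frac{1}{2}\right) 0 = 0$)
$P{\left(D \right)} = 2 D \left(172 + D\right)$
$j - P{\left(a \right)} = 30686 - 2 \cdot 0 \left(172 + 0\right) = 30686 - 2 \cdot 0 \cdot 172 = 30686 - 0 = 30686 + 0 = 30686$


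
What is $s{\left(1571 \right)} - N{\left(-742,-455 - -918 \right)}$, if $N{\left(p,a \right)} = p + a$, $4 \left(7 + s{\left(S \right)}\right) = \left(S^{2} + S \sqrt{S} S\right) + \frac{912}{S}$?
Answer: $\frac{3879002571}{6284} + \frac{2468041 \sqrt{1571}}{4} \approx 2.5073 \cdot 10^{7}$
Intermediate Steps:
$s{\left(S \right)} = -7 + \frac{228}{S} + \frac{S^{2}}{4} + \frac{S^{\frac{5}{2}}}{4}$ ($s{\left(S \right)} = -7 + \frac{\left(S^{2} + S \sqrt{S} S\right) + \frac{912}{S}}{4} = -7 + \frac{\left(S^{2} + S^{\frac{3}{2}} S\right) + \frac{912}{S}}{4} = -7 + \frac{\left(S^{2} + S^{\frac{5}{2}}\right) + \frac{912}{S}}{4} = -7 + \frac{S^{2} + S^{\frac{5}{2}} + \frac{912}{S}}{4} = -7 + \left(\frac{228}{S} + \frac{S^{2}}{4} + \frac{S^{\frac{5}{2}}}{4}\right) = -7 + \frac{228}{S} + \frac{S^{2}}{4} + \frac{S^{\frac{5}{2}}}{4}$)
$N{\left(p,a \right)} = a + p$
$s{\left(1571 \right)} - N{\left(-742,-455 - -918 \right)} = \frac{912 + 1571 \left(-28 + 1571^{2} + 1571^{\frac{5}{2}}\right)}{4 \cdot 1571} - \left(\left(-455 - -918\right) - 742\right) = \frac{1}{4} \cdot \frac{1}{1571} \left(912 + 1571 \left(-28 + 2468041 + 2468041 \sqrt{1571}\right)\right) - \left(\left(-455 + 918\right) - 742\right) = \frac{1}{4} \cdot \frac{1}{1571} \left(912 + 1571 \left(2468013 + 2468041 \sqrt{1571}\right)\right) - \left(463 - 742\right) = \frac{1}{4} \cdot \frac{1}{1571} \left(912 + \left(3877248423 + 3877292411 \sqrt{1571}\right)\right) - -279 = \frac{1}{4} \cdot \frac{1}{1571} \left(3877249335 + 3877292411 \sqrt{1571}\right) + 279 = \left(\frac{3877249335}{6284} + \frac{2468041 \sqrt{1571}}{4}\right) + 279 = \frac{3879002571}{6284} + \frac{2468041 \sqrt{1571}}{4}$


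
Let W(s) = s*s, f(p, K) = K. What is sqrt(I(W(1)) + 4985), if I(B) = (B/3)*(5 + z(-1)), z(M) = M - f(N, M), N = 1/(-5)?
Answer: 4*sqrt(2805)/3 ≈ 70.616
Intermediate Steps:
N = -1/5 ≈ -0.20000
z(M) = 0 (z(M) = M - M = 0)
W(s) = s**2
I(B) = 5*B/3 (I(B) = (B/3)*(5 + 0) = (B*(1/3))*5 = (B/3)*5 = 5*B/3)
sqrt(I(W(1)) + 4985) = sqrt((5/3)*1**2 + 4985) = sqrt((5/3)*1 + 4985) = sqrt(5/3 + 4985) = sqrt(14960/3) = 4*sqrt(2805)/3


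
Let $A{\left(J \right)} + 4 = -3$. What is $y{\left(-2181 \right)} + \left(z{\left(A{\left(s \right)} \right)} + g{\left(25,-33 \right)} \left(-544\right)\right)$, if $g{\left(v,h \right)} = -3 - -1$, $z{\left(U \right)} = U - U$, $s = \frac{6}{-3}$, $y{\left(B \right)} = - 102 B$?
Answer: $223550$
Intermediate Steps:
$s = -2$ ($s = 6 \left(- \frac{1}{3}\right) = -2$)
$A{\left(J \right)} = -7$ ($A{\left(J \right)} = -4 - 3 = -7$)
$z{\left(U \right)} = 0$
$g{\left(v,h \right)} = -2$ ($g{\left(v,h \right)} = -3 + 1 = -2$)
$y{\left(-2181 \right)} + \left(z{\left(A{\left(s \right)} \right)} + g{\left(25,-33 \right)} \left(-544\right)\right) = \left(-102\right) \left(-2181\right) + \left(0 - -1088\right) = 222462 + \left(0 + 1088\right) = 222462 + 1088 = 223550$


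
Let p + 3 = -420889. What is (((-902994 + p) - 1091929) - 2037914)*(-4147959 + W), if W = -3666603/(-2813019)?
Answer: 17322457997344541174/937673 ≈ 1.8474e+13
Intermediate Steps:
p = -420892 (p = -3 - 420889 = -420892)
W = 1222201/937673 (W = -3666603*(-1/2813019) = 1222201/937673 ≈ 1.3034)
(((-902994 + p) - 1091929) - 2037914)*(-4147959 + W) = (((-902994 - 420892) - 1091929) - 2037914)*(-4147959 + 1222201/937673) = ((-1323886 - 1091929) - 2037914)*(-3889427937206/937673) = (-2415815 - 2037914)*(-3889427937206/937673) = -4453729*(-3889427937206/937673) = 17322457997344541174/937673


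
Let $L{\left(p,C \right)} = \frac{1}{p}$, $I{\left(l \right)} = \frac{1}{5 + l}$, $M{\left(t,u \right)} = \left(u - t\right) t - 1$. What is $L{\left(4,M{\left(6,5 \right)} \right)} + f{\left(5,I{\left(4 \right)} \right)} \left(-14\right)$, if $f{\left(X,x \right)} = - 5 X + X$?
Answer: $\frac{1121}{4} \approx 280.25$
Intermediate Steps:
$M{\left(t,u \right)} = -1 + t \left(u - t\right)$ ($M{\left(t,u \right)} = t \left(u - t\right) - 1 = -1 + t \left(u - t\right)$)
$f{\left(X,x \right)} = - 4 X$
$L{\left(4,M{\left(6,5 \right)} \right)} + f{\left(5,I{\left(4 \right)} \right)} \left(-14\right) = \frac{1}{4} + \left(-4\right) 5 \left(-14\right) = \frac{1}{4} - -280 = \frac{1}{4} + 280 = \frac{1121}{4}$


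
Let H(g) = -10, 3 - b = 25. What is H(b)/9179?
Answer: -10/9179 ≈ -0.0010894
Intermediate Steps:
b = -22 (b = 3 - 1*25 = 3 - 25 = -22)
H(b)/9179 = -10/9179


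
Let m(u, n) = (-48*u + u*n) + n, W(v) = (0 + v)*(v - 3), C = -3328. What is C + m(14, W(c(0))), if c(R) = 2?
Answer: -4030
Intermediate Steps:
W(v) = v*(-3 + v)
m(u, n) = n - 48*u + n*u (m(u, n) = (-48*u + n*u) + n = n - 48*u + n*u)
C + m(14, W(c(0))) = -3328 + (2*(-3 + 2) - 48*14 + (2*(-3 + 2))*14) = -3328 + (2*(-1) - 672 + (2*(-1))*14) = -3328 + (-2 - 672 - 2*14) = -3328 + (-2 - 672 - 28) = -3328 - 702 = -4030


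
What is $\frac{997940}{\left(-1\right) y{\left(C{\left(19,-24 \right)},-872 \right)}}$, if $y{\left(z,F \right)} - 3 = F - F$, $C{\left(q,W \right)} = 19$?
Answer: $- \frac{997940}{3} \approx -3.3265 \cdot 10^{5}$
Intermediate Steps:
$y{\left(z,F \right)} = 3$ ($y{\left(z,F \right)} = 3 + \left(F - F\right) = 3 + 0 = 3$)
$\frac{997940}{\left(-1\right) y{\left(C{\left(19,-24 \right)},-872 \right)}} = \frac{997940}{\left(-1\right) 3} = \frac{997940}{-3} = 997940 \left(- \frac{1}{3}\right) = - \frac{997940}{3}$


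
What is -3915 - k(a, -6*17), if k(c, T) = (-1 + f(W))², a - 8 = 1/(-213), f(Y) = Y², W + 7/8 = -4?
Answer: -18158689/4096 ≈ -4433.3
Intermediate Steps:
W = -39/8 (W = -7/8 - 4 = -39/8 ≈ -4.8750)
a = 1703/213 (a = 8 + 1/(-213) = 8 - 1/213 = 1703/213 ≈ 7.9953)
k(c, T) = 2122849/4096 (k(c, T) = (-1 + (-39/8)²)² = (-1 + 1521/64)² = (1457/64)² = 2122849/4096)
-3915 - k(a, -6*17) = -3915 - 1*2122849/4096 = -3915 - 2122849/4096 = -18158689/4096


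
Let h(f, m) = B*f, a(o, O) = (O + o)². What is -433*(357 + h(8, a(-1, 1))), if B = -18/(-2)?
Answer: -185757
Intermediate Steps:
B = 9 (B = -18*(-½) = 9)
h(f, m) = 9*f
-433*(357 + h(8, a(-1, 1))) = -433*(357 + 9*8) = -433*(357 + 72) = -433*429 = -185757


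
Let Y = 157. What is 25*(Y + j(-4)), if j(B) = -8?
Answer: 3725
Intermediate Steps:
25*(Y + j(-4)) = 25*(157 - 8) = 25*149 = 3725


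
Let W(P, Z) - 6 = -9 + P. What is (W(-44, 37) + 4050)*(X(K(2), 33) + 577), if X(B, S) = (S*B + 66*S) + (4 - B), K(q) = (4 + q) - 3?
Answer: 11428565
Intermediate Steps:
W(P, Z) = -3 + P (W(P, Z) = 6 + (-9 + P) = -3 + P)
K(q) = 1 + q
X(B, S) = 4 - B + 66*S + B*S (X(B, S) = (B*S + 66*S) + (4 - B) = (66*S + B*S) + (4 - B) = 4 - B + 66*S + B*S)
(W(-44, 37) + 4050)*(X(K(2), 33) + 577) = ((-3 - 44) + 4050)*((4 - (1 + 2) + 66*33 + (1 + 2)*33) + 577) = (-47 + 4050)*((4 - 1*3 + 2178 + 3*33) + 577) = 4003*((4 - 3 + 2178 + 99) + 577) = 4003*(2278 + 577) = 4003*2855 = 11428565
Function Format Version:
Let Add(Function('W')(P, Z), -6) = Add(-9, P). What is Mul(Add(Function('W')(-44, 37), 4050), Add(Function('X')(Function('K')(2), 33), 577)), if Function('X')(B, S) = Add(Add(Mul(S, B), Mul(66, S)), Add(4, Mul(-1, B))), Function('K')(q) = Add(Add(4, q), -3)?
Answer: 11428565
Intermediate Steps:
Function('W')(P, Z) = Add(-3, P) (Function('W')(P, Z) = Add(6, Add(-9, P)) = Add(-3, P))
Function('K')(q) = Add(1, q)
Function('X')(B, S) = Add(4, Mul(-1, B), Mul(66, S), Mul(B, S)) (Function('X')(B, S) = Add(Add(Mul(B, S), Mul(66, S)), Add(4, Mul(-1, B))) = Add(Add(Mul(66, S), Mul(B, S)), Add(4, Mul(-1, B))) = Add(4, Mul(-1, B), Mul(66, S), Mul(B, S)))
Mul(Add(Function('W')(-44, 37), 4050), Add(Function('X')(Function('K')(2), 33), 577)) = Mul(Add(Add(-3, -44), 4050), Add(Add(4, Mul(-1, Add(1, 2)), Mul(66, 33), Mul(Add(1, 2), 33)), 577)) = Mul(Add(-47, 4050), Add(Add(4, Mul(-1, 3), 2178, Mul(3, 33)), 577)) = Mul(4003, Add(Add(4, -3, 2178, 99), 577)) = Mul(4003, Add(2278, 577)) = Mul(4003, 2855) = 11428565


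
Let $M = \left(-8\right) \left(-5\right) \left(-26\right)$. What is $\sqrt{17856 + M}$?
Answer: $4 \sqrt{1051} \approx 129.68$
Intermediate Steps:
$M = -1040$ ($M = 40 \left(-26\right) = -1040$)
$\sqrt{17856 + M} = \sqrt{17856 - 1040} = \sqrt{16816} = 4 \sqrt{1051}$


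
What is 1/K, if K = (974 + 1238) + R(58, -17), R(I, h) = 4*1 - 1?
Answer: 1/2215 ≈ 0.00045147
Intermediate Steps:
R(I, h) = 3 (R(I, h) = 4 - 1 = 3)
K = 2215 (K = (974 + 1238) + 3 = 2212 + 3 = 2215)
1/K = 1/2215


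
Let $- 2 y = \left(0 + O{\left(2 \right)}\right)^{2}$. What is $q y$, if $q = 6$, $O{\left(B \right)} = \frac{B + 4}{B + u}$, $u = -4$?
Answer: $-27$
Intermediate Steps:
$O{\left(B \right)} = \frac{4 + B}{-4 + B}$ ($O{\left(B \right)} = \frac{B + 4}{B - 4} = \frac{4 + B}{-4 + B}$)
$y = - \frac{9}{2}$ ($y = - \frac{\left(0 + \frac{4 + 2}{-4 + 2}\right)^{2}}{2} = - \frac{\left(0 + \frac{1}{-2} \cdot 6\right)^{2}}{2} = - \frac{\left(0 - 3\right)^{2}}{2} = - \frac{\left(-3\right)^{2}}{2} = \left(- \frac{1}{2}\right) 9 = - \frac{9}{2} \approx -4.5$)
$q y = 6 \left(- \frac{9}{2}\right) = -27$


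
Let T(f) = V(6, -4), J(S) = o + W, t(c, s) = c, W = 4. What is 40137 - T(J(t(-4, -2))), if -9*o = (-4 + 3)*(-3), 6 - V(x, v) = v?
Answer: 40127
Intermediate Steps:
V(x, v) = 6 - v
o = -1/3 (o = -(-4 + 3)*(-3)/9 = -(-1)*(-3)/9 = -1/9*3 = -1/3 ≈ -0.33333)
J(S) = 11/3 (J(S) = -1/3 + 4 = 11/3)
T(f) = 10 (T(f) = 6 - 1*(-4) = 6 + 4 = 10)
40137 - T(J(t(-4, -2))) = 40137 - 1*10 = 40137 - 10 = 40127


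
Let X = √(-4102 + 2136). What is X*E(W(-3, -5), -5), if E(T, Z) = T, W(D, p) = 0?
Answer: 0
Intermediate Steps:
X = I*√1966 (X = √(-1966) = I*√1966 ≈ 44.34*I)
X*E(W(-3, -5), -5) = (I*√1966)*0 = 0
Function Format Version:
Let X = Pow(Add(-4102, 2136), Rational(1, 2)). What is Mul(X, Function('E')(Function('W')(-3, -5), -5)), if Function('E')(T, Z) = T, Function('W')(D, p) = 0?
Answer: 0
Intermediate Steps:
X = Mul(I, Pow(1966, Rational(1, 2))) (X = Pow(-1966, Rational(1, 2)) = Mul(I, Pow(1966, Rational(1, 2))) ≈ Mul(44.340, I))
Mul(X, Function('E')(Function('W')(-3, -5), -5)) = Mul(Mul(I, Pow(1966, Rational(1, 2))), 0) = 0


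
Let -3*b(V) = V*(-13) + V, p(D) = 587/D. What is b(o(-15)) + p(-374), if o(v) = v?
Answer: -23027/374 ≈ -61.570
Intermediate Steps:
b(V) = 4*V (b(V) = -(V*(-13) + V)/3 = -(-13*V + V)/3 = -(-4)*V = 4*V)
b(o(-15)) + p(-374) = 4*(-15) + 587/(-374) = -60 + 587*(-1/374) = -60 - 587/374 = -23027/374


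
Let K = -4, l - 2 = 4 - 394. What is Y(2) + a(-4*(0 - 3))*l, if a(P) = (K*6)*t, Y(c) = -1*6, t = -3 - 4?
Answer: -65190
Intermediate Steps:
l = -388 (l = 2 + (4 - 394) = 2 - 390 = -388)
t = -7
Y(c) = -6
a(P) = 168 (a(P) = -4*6*(-7) = -24*(-7) = 168)
Y(2) + a(-4*(0 - 3))*l = -6 + 168*(-388) = -6 - 65184 = -65190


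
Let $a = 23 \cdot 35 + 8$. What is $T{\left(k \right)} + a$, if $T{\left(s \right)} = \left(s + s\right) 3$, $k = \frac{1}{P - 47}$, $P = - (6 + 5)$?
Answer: $\frac{23574}{29} \approx 812.9$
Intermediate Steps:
$P = -11$ ($P = \left(-1\right) 11 = -11$)
$k = - \frac{1}{58}$ ($k = \frac{1}{-11 - 47} = \frac{1}{-58} = - \frac{1}{58} \approx -0.017241$)
$a = 813$ ($a = 805 + 8 = 813$)
$T{\left(s \right)} = 6 s$ ($T{\left(s \right)} = 2 s 3 = 6 s$)
$T{\left(k \right)} + a = 6 \left(- \frac{1}{58}\right) + 813 = - \frac{3}{29} + 813 = \frac{23574}{29}$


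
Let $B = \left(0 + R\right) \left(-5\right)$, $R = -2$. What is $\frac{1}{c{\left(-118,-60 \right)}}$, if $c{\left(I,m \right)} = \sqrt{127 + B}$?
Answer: $\frac{\sqrt{137}}{137} \approx 0.085436$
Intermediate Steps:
$B = 10$ ($B = \left(0 - 2\right) \left(-5\right) = \left(-2\right) \left(-5\right) = 10$)
$c{\left(I,m \right)} = \sqrt{137}$ ($c{\left(I,m \right)} = \sqrt{127 + 10} = \sqrt{137}$)
$\frac{1}{c{\left(-118,-60 \right)}} = \frac{1}{\sqrt{137}} = \frac{\sqrt{137}}{137}$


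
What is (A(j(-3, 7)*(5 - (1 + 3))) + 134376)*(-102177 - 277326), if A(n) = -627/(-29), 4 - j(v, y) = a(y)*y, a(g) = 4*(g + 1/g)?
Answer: -1479124707093/29 ≈ -5.1004e+10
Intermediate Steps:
a(g) = 4*g + 4/g
j(v, y) = 4 - y*(4*y + 4/y) (j(v, y) = 4 - (4*y + 4/y)*y = 4 - y*(4*y + 4/y))
A(n) = 627/29 (A(n) = -627*(-1/29) = 627/29)
(A(j(-3, 7)*(5 - (1 + 3))) + 134376)*(-102177 - 277326) = (627/29 + 134376)*(-102177 - 277326) = (3897531/29)*(-379503) = -1479124707093/29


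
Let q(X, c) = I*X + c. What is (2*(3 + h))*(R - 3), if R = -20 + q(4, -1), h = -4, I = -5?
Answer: 88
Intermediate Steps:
q(X, c) = c - 5*X (q(X, c) = -5*X + c = c - 5*X)
R = -41 (R = -20 + (-1 - 5*4) = -20 + (-1 - 20) = -20 - 21 = -41)
(2*(3 + h))*(R - 3) = (2*(3 - 4))*(-41 - 3) = (2*(-1))*(-44) = -2*(-44) = 88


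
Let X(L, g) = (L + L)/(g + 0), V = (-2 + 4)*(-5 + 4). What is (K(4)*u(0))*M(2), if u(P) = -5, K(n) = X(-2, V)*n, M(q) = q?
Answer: -80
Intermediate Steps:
V = -2 (V = 2*(-1) = -2)
X(L, g) = 2*L/g (X(L, g) = (2*L)/g = 2*L/g)
K(n) = 2*n (K(n) = (2*(-2)/(-2))*n = (2*(-2)*(-½))*n = 2*n)
(K(4)*u(0))*M(2) = ((2*4)*(-5))*2 = (8*(-5))*2 = -40*2 = -80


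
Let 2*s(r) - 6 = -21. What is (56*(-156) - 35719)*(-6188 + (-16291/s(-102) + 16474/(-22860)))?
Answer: 408182191363/2286 ≈ 1.7856e+8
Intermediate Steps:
s(r) = -15/2 (s(r) = 3 + (1/2)*(-21) = 3 - 21/2 = -15/2)
(56*(-156) - 35719)*(-6188 + (-16291/s(-102) + 16474/(-22860))) = (56*(-156) - 35719)*(-6188 + (-16291/(-15/2) + 16474/(-22860))) = (-8736 - 35719)*(-6188 + (-16291*(-2/15) + 16474*(-1/22860))) = -44455*(-6188 + (32582/15 - 8237/11430)) = -44455*(-6188 + 24819247/11430) = -44455*(-45909593/11430) = 408182191363/2286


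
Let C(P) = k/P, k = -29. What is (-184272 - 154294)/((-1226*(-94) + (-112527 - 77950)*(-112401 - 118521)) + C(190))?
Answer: -64327540/8357234557191 ≈ -7.6972e-6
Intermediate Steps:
C(P) = -29/P
(-184272 - 154294)/((-1226*(-94) + (-112527 - 77950)*(-112401 - 118521)) + C(190)) = (-184272 - 154294)/((-1226*(-94) + (-112527 - 77950)*(-112401 - 118521)) - 29/190) = -338566/((115244 - 190477*(-230922)) - 29*1/190) = -338566/((115244 + 43985329794) - 29/190) = -338566/(43985445038 - 29/190) = -338566/8357234557191/190 = -338566*190/8357234557191 = -64327540/8357234557191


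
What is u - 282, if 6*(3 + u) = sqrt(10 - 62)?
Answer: -285 + I*sqrt(13)/3 ≈ -285.0 + 1.2019*I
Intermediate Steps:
u = -3 + I*sqrt(13)/3 (u = -3 + sqrt(10 - 62)/6 = -3 + sqrt(-52)/6 = -3 + (2*I*sqrt(13))/6 = -3 + I*sqrt(13)/3 ≈ -3.0 + 1.2019*I)
u - 282 = (-3 + I*sqrt(13)/3) - 282 = -285 + I*sqrt(13)/3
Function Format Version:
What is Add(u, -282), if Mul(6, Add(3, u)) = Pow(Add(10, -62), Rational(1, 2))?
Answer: Add(-285, Mul(Rational(1, 3), I, Pow(13, Rational(1, 2)))) ≈ Add(-285.00, Mul(1.2019, I))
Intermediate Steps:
u = Add(-3, Mul(Rational(1, 3), I, Pow(13, Rational(1, 2)))) (u = Add(-3, Mul(Rational(1, 6), Pow(Add(10, -62), Rational(1, 2)))) = Add(-3, Mul(Rational(1, 6), Pow(-52, Rational(1, 2)))) = Add(-3, Mul(Rational(1, 6), Mul(2, I, Pow(13, Rational(1, 2))))) = Add(-3, Mul(Rational(1, 3), I, Pow(13, Rational(1, 2)))) ≈ Add(-3.0000, Mul(1.2019, I)))
Add(u, -282) = Add(Add(-3, Mul(Rational(1, 3), I, Pow(13, Rational(1, 2)))), -282) = Add(-285, Mul(Rational(1, 3), I, Pow(13, Rational(1, 2))))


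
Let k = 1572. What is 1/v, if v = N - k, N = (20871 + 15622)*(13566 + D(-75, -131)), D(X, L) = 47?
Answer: 1/496777637 ≈ 2.0130e-9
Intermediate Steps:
N = 496779209 (N = (20871 + 15622)*(13566 + 47) = 36493*13613 = 496779209)
v = 496777637 (v = 496779209 - 1*1572 = 496779209 - 1572 = 496777637)
1/v = 1/496777637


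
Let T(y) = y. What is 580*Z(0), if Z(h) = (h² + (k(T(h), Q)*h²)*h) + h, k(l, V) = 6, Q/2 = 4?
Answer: 0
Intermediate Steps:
Q = 8 (Q = 2*4 = 8)
Z(h) = h + h² + 6*h³ (Z(h) = (h² + (6*h²)*h) + h = (h² + 6*h³) + h = h + h² + 6*h³)
580*Z(0) = 580*(0*(1 + 0 + 6*0²)) = 580*(0*(1 + 0 + 6*0)) = 580*(0*(1 + 0 + 0)) = 580*(0*1) = 580*0 = 0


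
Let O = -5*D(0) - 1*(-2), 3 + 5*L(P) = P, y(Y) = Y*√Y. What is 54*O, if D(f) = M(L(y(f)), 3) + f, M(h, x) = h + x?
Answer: -540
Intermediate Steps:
y(Y) = Y^(3/2)
L(P) = -⅗ + P/5
D(f) = 12/5 + f + f^(3/2)/5 (D(f) = ((-⅗ + f^(3/2)/5) + 3) + f = (12/5 + f^(3/2)/5) + f = 12/5 + f + f^(3/2)/5)
O = -10 (O = -5*(12/5 + 0 + 0^(3/2)/5) - 1*(-2) = -5*(12/5 + 0 + (⅕)*0) + 2 = -5*(12/5 + 0 + 0) + 2 = -5*12/5 + 2 = -12 + 2 = -10)
54*O = 54*(-10) = -540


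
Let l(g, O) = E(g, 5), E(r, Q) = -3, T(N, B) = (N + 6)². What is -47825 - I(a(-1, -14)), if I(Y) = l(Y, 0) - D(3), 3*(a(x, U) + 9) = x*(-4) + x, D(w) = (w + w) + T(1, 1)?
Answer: -47767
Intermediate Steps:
T(N, B) = (6 + N)²
l(g, O) = -3
D(w) = 49 + 2*w (D(w) = (w + w) + (6 + 1)² = 2*w + 7² = 2*w + 49 = 49 + 2*w)
a(x, U) = -9 - x (a(x, U) = -9 + (x*(-4) + x)/3 = -9 + (-4*x + x)/3 = -9 + (-3*x)/3 = -9 - x)
I(Y) = -58 (I(Y) = -3 - (49 + 2*3) = -3 - (49 + 6) = -3 - 1*55 = -3 - 55 = -58)
-47825 - I(a(-1, -14)) = -47825 - 1*(-58) = -47825 + 58 = -47767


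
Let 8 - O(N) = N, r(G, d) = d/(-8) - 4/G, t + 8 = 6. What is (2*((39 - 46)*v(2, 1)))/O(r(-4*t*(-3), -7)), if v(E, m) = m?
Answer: -336/167 ≈ -2.0120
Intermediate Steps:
t = -2 (t = -8 + 6 = -2)
r(G, d) = -4/G - d/8 (r(G, d) = d*(-⅛) - 4/G = -d/8 - 4/G = -4/G - d/8)
O(N) = 8 - N
(2*((39 - 46)*v(2, 1)))/O(r(-4*t*(-3), -7)) = (2*((39 - 46)*1))/(8 - (-4/(-4*(-2)*(-3)) - ⅛*(-7))) = (2*(-7*1))/(8 - (-4/(8*(-3)) + 7/8)) = (2*(-7))/(8 - (-4/(-24) + 7/8)) = -14/(8 - (-4*(-1/24) + 7/8)) = -14/(8 - (⅙ + 7/8)) = -14/(8 - 1*25/24) = -14/(8 - 25/24) = -14/167/24 = -14*24/167 = -336/167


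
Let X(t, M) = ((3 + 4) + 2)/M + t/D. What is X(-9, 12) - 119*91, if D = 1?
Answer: -43349/4 ≈ -10837.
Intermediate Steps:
X(t, M) = t + 9/M (X(t, M) = ((3 + 4) + 2)/M + t/1 = (7 + 2)/M + t*1 = 9/M + t = t + 9/M)
X(-9, 12) - 119*91 = (-9 + 9/12) - 119*91 = (-9 + 9*(1/12)) - 10829 = (-9 + 3/4) - 10829 = -33/4 - 10829 = -43349/4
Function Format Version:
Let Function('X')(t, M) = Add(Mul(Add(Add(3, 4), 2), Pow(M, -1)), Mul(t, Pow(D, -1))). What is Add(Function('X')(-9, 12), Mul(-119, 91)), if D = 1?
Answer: Rational(-43349, 4) ≈ -10837.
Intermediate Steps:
Function('X')(t, M) = Add(t, Mul(9, Pow(M, -1))) (Function('X')(t, M) = Add(Mul(Add(Add(3, 4), 2), Pow(M, -1)), Mul(t, Pow(1, -1))) = Add(Mul(Add(7, 2), Pow(M, -1)), Mul(t, 1)) = Add(Mul(9, Pow(M, -1)), t) = Add(t, Mul(9, Pow(M, -1))))
Add(Function('X')(-9, 12), Mul(-119, 91)) = Add(Add(-9, Mul(9, Pow(12, -1))), Mul(-119, 91)) = Add(Add(-9, Mul(9, Rational(1, 12))), -10829) = Add(Add(-9, Rational(3, 4)), -10829) = Add(Rational(-33, 4), -10829) = Rational(-43349, 4)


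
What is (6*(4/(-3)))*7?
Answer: -56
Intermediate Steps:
(6*(4/(-3)))*7 = (6*(4*(-1/3)))*7 = (6*(-4/3))*7 = -8*7 = -56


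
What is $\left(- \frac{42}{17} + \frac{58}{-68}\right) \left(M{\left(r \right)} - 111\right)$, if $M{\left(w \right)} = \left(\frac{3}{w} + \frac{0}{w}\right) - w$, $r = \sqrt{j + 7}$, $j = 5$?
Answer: $\frac{12543}{34} + \frac{339 \sqrt{3}}{68} \approx 377.55$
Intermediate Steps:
$r = 2 \sqrt{3}$ ($r = \sqrt{5 + 7} = \sqrt{12} = 2 \sqrt{3} \approx 3.4641$)
$M{\left(w \right)} = - w + \frac{3}{w}$ ($M{\left(w \right)} = \left(\frac{3}{w} + 0\right) - w = \frac{3}{w} - w = - w + \frac{3}{w}$)
$\left(- \frac{42}{17} + \frac{58}{-68}\right) \left(M{\left(r \right)} - 111\right) = \left(- \frac{42}{17} + \frac{58}{-68}\right) \left(\left(- 2 \sqrt{3} + \frac{3}{2 \sqrt{3}}\right) - 111\right) = \left(\left(-42\right) \frac{1}{17} + 58 \left(- \frac{1}{68}\right)\right) \left(\left(- 2 \sqrt{3} + 3 \frac{\sqrt{3}}{6}\right) - 111\right) = \left(- \frac{42}{17} - \frac{29}{34}\right) \left(\left(- 2 \sqrt{3} + \frac{\sqrt{3}}{2}\right) - 111\right) = - \frac{113 \left(- \frac{3 \sqrt{3}}{2} - 111\right)}{34} = - \frac{113 \left(-111 - \frac{3 \sqrt{3}}{2}\right)}{34} = \frac{12543}{34} + \frac{339 \sqrt{3}}{68}$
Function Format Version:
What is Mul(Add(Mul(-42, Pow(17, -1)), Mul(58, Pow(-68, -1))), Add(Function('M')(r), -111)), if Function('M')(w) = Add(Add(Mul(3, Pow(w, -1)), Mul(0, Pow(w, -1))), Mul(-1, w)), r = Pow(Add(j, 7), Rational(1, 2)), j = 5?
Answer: Add(Rational(12543, 34), Mul(Rational(339, 68), Pow(3, Rational(1, 2)))) ≈ 377.55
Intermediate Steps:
r = Mul(2, Pow(3, Rational(1, 2))) (r = Pow(Add(5, 7), Rational(1, 2)) = Pow(12, Rational(1, 2)) = Mul(2, Pow(3, Rational(1, 2))) ≈ 3.4641)
Function('M')(w) = Add(Mul(-1, w), Mul(3, Pow(w, -1))) (Function('M')(w) = Add(Add(Mul(3, Pow(w, -1)), 0), Mul(-1, w)) = Add(Mul(3, Pow(w, -1)), Mul(-1, w)) = Add(Mul(-1, w), Mul(3, Pow(w, -1))))
Mul(Add(Mul(-42, Pow(17, -1)), Mul(58, Pow(-68, -1))), Add(Function('M')(r), -111)) = Mul(Add(Mul(-42, Pow(17, -1)), Mul(58, Pow(-68, -1))), Add(Add(Mul(-1, Mul(2, Pow(3, Rational(1, 2)))), Mul(3, Pow(Mul(2, Pow(3, Rational(1, 2))), -1))), -111)) = Mul(Add(Mul(-42, Rational(1, 17)), Mul(58, Rational(-1, 68))), Add(Add(Mul(-2, Pow(3, Rational(1, 2))), Mul(3, Mul(Rational(1, 6), Pow(3, Rational(1, 2))))), -111)) = Mul(Add(Rational(-42, 17), Rational(-29, 34)), Add(Add(Mul(-2, Pow(3, Rational(1, 2))), Mul(Rational(1, 2), Pow(3, Rational(1, 2)))), -111)) = Mul(Rational(-113, 34), Add(Mul(Rational(-3, 2), Pow(3, Rational(1, 2))), -111)) = Mul(Rational(-113, 34), Add(-111, Mul(Rational(-3, 2), Pow(3, Rational(1, 2))))) = Add(Rational(12543, 34), Mul(Rational(339, 68), Pow(3, Rational(1, 2))))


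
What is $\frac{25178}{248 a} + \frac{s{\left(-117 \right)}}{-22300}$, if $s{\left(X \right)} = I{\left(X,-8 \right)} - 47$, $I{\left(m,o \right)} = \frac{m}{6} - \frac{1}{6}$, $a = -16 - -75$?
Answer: $\frac{8436673}{4894404} \approx 1.7237$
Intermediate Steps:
$a = 59$ ($a = -16 + 75 = 59$)
$I{\left(m,o \right)} = - \frac{1}{6} + \frac{m}{6}$ ($I{\left(m,o \right)} = m \frac{1}{6} - \frac{1}{6} = \frac{m}{6} - \frac{1}{6} = - \frac{1}{6} + \frac{m}{6}$)
$s{\left(X \right)} = - \frac{283}{6} + \frac{X}{6}$ ($s{\left(X \right)} = \left(- \frac{1}{6} + \frac{X}{6}\right) - 47 = - \frac{283}{6} + \frac{X}{6}$)
$\frac{25178}{248 a} + \frac{s{\left(-117 \right)}}{-22300} = \frac{25178}{248 \cdot 59} + \frac{- \frac{283}{6} + \frac{1}{6} \left(-117\right)}{-22300} = \frac{25178}{14632} + \left(- \frac{283}{6} - \frac{39}{2}\right) \left(- \frac{1}{22300}\right) = 25178 \cdot \frac{1}{14632} - - \frac{2}{669} = \frac{12589}{7316} + \frac{2}{669} = \frac{8436673}{4894404}$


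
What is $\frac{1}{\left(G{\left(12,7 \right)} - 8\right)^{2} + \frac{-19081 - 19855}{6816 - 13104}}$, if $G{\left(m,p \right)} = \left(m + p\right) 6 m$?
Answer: $\frac{786}{1453790467} \approx 5.4066 \cdot 10^{-7}$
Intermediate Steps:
$G{\left(m,p \right)} = m \left(6 m + 6 p\right)$ ($G{\left(m,p \right)} = \left(6 m + 6 p\right) m = m \left(6 m + 6 p\right)$)
$\frac{1}{\left(G{\left(12,7 \right)} - 8\right)^{2} + \frac{-19081 - 19855}{6816 - 13104}} = \frac{1}{\left(6 \cdot 12 \left(12 + 7\right) - 8\right)^{2} + \frac{-19081 - 19855}{6816 - 13104}} = \frac{1}{\left(6 \cdot 12 \cdot 19 - 8\right)^{2} - \frac{38936}{-6288}} = \frac{1}{\left(1368 - 8\right)^{2} - - \frac{4867}{786}} = \frac{1}{1360^{2} + \frac{4867}{786}} = \frac{1}{1849600 + \frac{4867}{786}} = \frac{1}{\frac{1453790467}{786}} = \frac{786}{1453790467}$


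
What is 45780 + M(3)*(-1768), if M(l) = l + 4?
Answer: 33404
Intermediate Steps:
M(l) = 4 + l
45780 + M(3)*(-1768) = 45780 + (4 + 3)*(-1768) = 45780 + 7*(-1768) = 45780 - 12376 = 33404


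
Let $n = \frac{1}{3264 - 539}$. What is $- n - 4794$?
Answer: $- \frac{13063651}{2725} \approx -4794.0$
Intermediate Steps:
$n = \frac{1}{2725} \approx 0.00036697$
$- n - 4794 = \left(-1\right) \frac{1}{2725} - 4794 = - \frac{1}{2725} - 4794 = - \frac{13063651}{2725}$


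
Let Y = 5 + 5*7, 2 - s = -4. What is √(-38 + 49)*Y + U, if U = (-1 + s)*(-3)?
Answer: -15 + 40*√11 ≈ 117.67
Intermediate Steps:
s = 6 (s = 2 - 1*(-4) = 2 + 4 = 6)
Y = 40 (Y = 5 + 35 = 40)
U = -15 (U = (-1 + 6)*(-3) = 5*(-3) = -15)
√(-38 + 49)*Y + U = √(-38 + 49)*40 - 15 = √11*40 - 15 = 40*√11 - 15 = -15 + 40*√11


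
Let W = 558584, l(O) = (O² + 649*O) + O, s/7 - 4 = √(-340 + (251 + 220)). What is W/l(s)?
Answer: -2027101336/364878325 + 394360304*√131/364878325 ≈ 6.8148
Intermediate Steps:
s = 28 + 7*√131 (s = 28 + 7*√(-340 + (251 + 220)) = 28 + 7*√(-340 + 471) = 28 + 7*√131 ≈ 108.12)
l(O) = O² + 650*O
W/l(s) = 558584/(((28 + 7*√131)*(650 + (28 + 7*√131)))) = 558584/(((28 + 7*√131)*(678 + 7*√131))) = 558584*(1/((28 + 7*√131)*(678 + 7*√131))) = 558584/((28 + 7*√131)*(678 + 7*√131))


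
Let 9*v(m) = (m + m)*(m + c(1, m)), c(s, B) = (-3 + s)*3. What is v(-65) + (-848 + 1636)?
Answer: 16322/9 ≈ 1813.6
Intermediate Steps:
c(s, B) = -9 + 3*s
v(m) = 2*m*(-6 + m)/9 (v(m) = ((m + m)*(m + (-9 + 3*1)))/9 = ((2*m)*(m + (-9 + 3)))/9 = ((2*m)*(m - 6))/9 = ((2*m)*(-6 + m))/9 = (2*m*(-6 + m))/9 = 2*m*(-6 + m)/9)
v(-65) + (-848 + 1636) = (2/9)*(-65)*(-6 - 65) + (-848 + 1636) = (2/9)*(-65)*(-71) + 788 = 9230/9 + 788 = 16322/9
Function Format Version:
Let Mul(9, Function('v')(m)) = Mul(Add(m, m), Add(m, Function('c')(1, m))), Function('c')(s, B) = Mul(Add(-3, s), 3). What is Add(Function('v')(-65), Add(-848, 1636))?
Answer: Rational(16322, 9) ≈ 1813.6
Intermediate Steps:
Function('c')(s, B) = Add(-9, Mul(3, s))
Function('v')(m) = Mul(Rational(2, 9), m, Add(-6, m)) (Function('v')(m) = Mul(Rational(1, 9), Mul(Add(m, m), Add(m, Add(-9, Mul(3, 1))))) = Mul(Rational(1, 9), Mul(Mul(2, m), Add(m, Add(-9, 3)))) = Mul(Rational(1, 9), Mul(Mul(2, m), Add(m, -6))) = Mul(Rational(1, 9), Mul(Mul(2, m), Add(-6, m))) = Mul(Rational(1, 9), Mul(2, m, Add(-6, m))) = Mul(Rational(2, 9), m, Add(-6, m)))
Add(Function('v')(-65), Add(-848, 1636)) = Add(Mul(Rational(2, 9), -65, Add(-6, -65)), Add(-848, 1636)) = Add(Mul(Rational(2, 9), -65, -71), 788) = Add(Rational(9230, 9), 788) = Rational(16322, 9)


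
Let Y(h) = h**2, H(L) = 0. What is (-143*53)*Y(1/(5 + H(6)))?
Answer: -7579/25 ≈ -303.16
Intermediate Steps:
(-143*53)*Y(1/(5 + H(6))) = (-143*53)*(1/(5 + 0))**2 = -7579*(1/5)**2 = -7579*1/25 = -7579/25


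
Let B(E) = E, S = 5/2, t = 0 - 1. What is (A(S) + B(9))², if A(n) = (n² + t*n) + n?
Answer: 3721/16 ≈ 232.56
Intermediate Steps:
t = -1
S = 5/2 (S = 5*(½) = 5/2 ≈ 2.5000)
A(n) = n² (A(n) = (n² - n) + n = n²)
(A(S) + B(9))² = ((5/2)² + 9)² = (25/4 + 9)² = (61/4)² = 3721/16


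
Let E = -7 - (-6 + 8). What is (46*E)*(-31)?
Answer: 12834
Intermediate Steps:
E = -9 (E = -7 - 1*2 = -7 - 2 = -9)
(46*E)*(-31) = (46*(-9))*(-31) = -414*(-31) = 12834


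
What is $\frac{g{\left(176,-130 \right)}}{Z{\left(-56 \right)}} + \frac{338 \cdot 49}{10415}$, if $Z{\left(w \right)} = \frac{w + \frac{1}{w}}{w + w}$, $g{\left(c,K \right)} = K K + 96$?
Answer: $\frac{1110279623474}{32671855} \approx 33983.0$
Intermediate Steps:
$g{\left(c,K \right)} = 96 + K^{2}$ ($g{\left(c,K \right)} = K^{2} + 96 = 96 + K^{2}$)
$Z{\left(w \right)} = \frac{w + \frac{1}{w}}{2 w}$
$\frac{g{\left(176,-130 \right)}}{Z{\left(-56 \right)}} + \frac{338 \cdot 49}{10415} = \frac{96 + \left(-130\right)^{2}}{\frac{1}{2} \cdot \frac{1}{3136} \left(1 + \left(-56\right)^{2}\right)} + \frac{338 \cdot 49}{10415} = \frac{96 + 16900}{\frac{1}{2} \cdot \frac{1}{3136} \left(1 + 3136\right)} + 16562 \cdot \frac{1}{10415} = \frac{16996}{\frac{1}{2} \cdot \frac{1}{3136} \cdot 3137} + \frac{16562}{10415} = \frac{16996}{\frac{3137}{6272}} + \frac{16562}{10415} = 16996 \cdot \frac{6272}{3137} + \frac{16562}{10415} = \frac{106598912}{3137} + \frac{16562}{10415} = \frac{1110279623474}{32671855}$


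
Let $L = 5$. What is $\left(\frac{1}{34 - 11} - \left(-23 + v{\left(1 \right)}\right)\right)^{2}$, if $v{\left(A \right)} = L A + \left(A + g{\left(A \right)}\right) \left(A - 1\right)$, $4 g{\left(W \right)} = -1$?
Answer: $\frac{172225}{529} \approx 325.57$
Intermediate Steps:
$g{\left(W \right)} = - \frac{1}{4}$ ($g{\left(W \right)} = \frac{1}{4} \left(-1\right) = - \frac{1}{4}$)
$v{\left(A \right)} = 5 A + \left(-1 + A\right) \left(- \frac{1}{4} + A\right)$ ($v{\left(A \right)} = 5 A + \left(A - \frac{1}{4}\right) \left(A - 1\right) = 5 A + \left(- \frac{1}{4} + A\right) \left(-1 + A\right) = 5 A + \left(-1 + A\right) \left(- \frac{1}{4} + A\right)$)
$\left(\frac{1}{34 - 11} - \left(-23 + v{\left(1 \right)}\right)\right)^{2} = \left(\frac{1}{34 - 11} + \left(23 - \left(\frac{1}{4} + 1^{2} + \frac{15}{4} \cdot 1\right)\right)\right)^{2} = \left(\frac{1}{23} + \left(23 - \left(\frac{1}{4} + 1 + \frac{15}{4}\right)\right)\right)^{2} = \left(\frac{1}{23} + \left(23 - 5\right)\right)^{2} = \left(\frac{1}{23} + 18\right)^{2} = \left(\frac{415}{23}\right)^{2} = \frac{172225}{529}$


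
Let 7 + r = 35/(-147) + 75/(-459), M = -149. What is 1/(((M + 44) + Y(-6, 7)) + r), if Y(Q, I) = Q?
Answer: -1071/126808 ≈ -0.0084458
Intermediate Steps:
r = -7927/1071 (r = -7 + (35/(-147) + 75/(-459)) = -7 + (35*(-1/147) + 75*(-1/459)) = -7 + (-5/21 - 25/153) = -7 - 430/1071 = -7927/1071 ≈ -7.4015)
1/(((M + 44) + Y(-6, 7)) + r) = 1/(((-149 + 44) - 6) - 7927/1071) = 1/((-105 - 6) - 7927/1071) = 1/(-111 - 7927/1071) = 1/(-126808/1071) = -1071/126808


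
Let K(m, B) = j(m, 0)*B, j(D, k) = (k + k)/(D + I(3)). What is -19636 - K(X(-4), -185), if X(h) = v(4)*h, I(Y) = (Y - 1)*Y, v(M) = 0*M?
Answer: -19636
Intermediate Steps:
v(M) = 0
I(Y) = Y*(-1 + Y) (I(Y) = (-1 + Y)*Y = Y*(-1 + Y))
j(D, k) = 2*k/(6 + D) (j(D, k) = (k + k)/(D + 3*(-1 + 3)) = (2*k)/(D + 3*2) = (2*k)/(D + 6) = (2*k)/(6 + D) = 2*k/(6 + D))
X(h) = 0 (X(h) = 0*h = 0)
K(m, B) = 0 (K(m, B) = (2*0/(6 + m))*B = 0*B = 0)
-19636 - K(X(-4), -185) = -19636 - 1*0 = -19636 + 0 = -19636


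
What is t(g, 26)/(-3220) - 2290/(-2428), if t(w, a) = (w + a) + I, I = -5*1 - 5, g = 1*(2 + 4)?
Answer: 457524/488635 ≈ 0.93633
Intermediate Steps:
g = 6 (g = 1*6 = 6)
I = -10 (I = -5 - 5 = -10)
t(w, a) = -10 + a + w (t(w, a) = (w + a) - 10 = (a + w) - 10 = -10 + a + w)
t(g, 26)/(-3220) - 2290/(-2428) = (-10 + 26 + 6)/(-3220) - 2290/(-2428) = 22*(-1/3220) - 2290*(-1/2428) = -11/1610 + 1145/1214 = 457524/488635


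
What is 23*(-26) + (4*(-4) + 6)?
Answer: -608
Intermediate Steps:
23*(-26) + (4*(-4) + 6) = -598 + (-16 + 6) = -598 - 10 = -608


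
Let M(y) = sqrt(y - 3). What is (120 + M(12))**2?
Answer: 15129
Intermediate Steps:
M(y) = sqrt(-3 + y)
(120 + M(12))**2 = (120 + sqrt(-3 + 12))**2 = (120 + sqrt(9))**2 = (120 + 3)**2 = 123**2 = 15129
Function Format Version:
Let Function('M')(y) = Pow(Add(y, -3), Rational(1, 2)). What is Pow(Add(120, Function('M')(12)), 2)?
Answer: 15129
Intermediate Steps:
Function('M')(y) = Pow(Add(-3, y), Rational(1, 2))
Pow(Add(120, Function('M')(12)), 2) = Pow(Add(120, Pow(Add(-3, 12), Rational(1, 2))), 2) = Pow(Add(120, Pow(9, Rational(1, 2))), 2) = Pow(Add(120, 3), 2) = Pow(123, 2) = 15129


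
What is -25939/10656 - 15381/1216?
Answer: -6107555/404928 ≈ -15.083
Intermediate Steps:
-25939/10656 - 15381/1216 = -6107555/404928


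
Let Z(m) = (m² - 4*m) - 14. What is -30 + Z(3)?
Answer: -47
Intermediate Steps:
Z(m) = -14 + m² - 4*m
-30 + Z(3) = -30 + (-14 + 3² - 4*3) = -30 + (-14 + 9 - 12) = -30 - 17 = -47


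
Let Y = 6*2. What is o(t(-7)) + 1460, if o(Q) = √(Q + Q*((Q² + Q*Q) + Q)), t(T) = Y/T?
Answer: 1460 + 2*I*√5313/49 ≈ 1460.0 + 2.9751*I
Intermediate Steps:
Y = 12
t(T) = 12/T
o(Q) = √(Q + Q*(Q + 2*Q²)) (o(Q) = √(Q + Q*((Q² + Q²) + Q)) = √(Q + Q*(2*Q² + Q)) = √(Q + Q*(Q + 2*Q²)))
o(t(-7)) + 1460 = √((12/(-7))*(1 + 12/(-7) + 2*(12/(-7))²)) + 1460 = √((12*(-⅐))*(1 + 12*(-⅐) + 2*(12*(-⅐))²)) + 1460 = √(-12*(1 - 12/7 + 2*(-12/7)²)/7) + 1460 = √(-12*(1 - 12/7 + 2*(144/49))/7) + 1460 = √(-12*(1 - 12/7 + 288/49)/7) + 1460 = √(-12/7*253/49) + 1460 = √(-3036/343) + 1460 = 2*I*√5313/49 + 1460 = 1460 + 2*I*√5313/49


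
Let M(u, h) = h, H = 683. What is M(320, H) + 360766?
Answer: 361449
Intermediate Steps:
M(320, H) + 360766 = 683 + 360766 = 361449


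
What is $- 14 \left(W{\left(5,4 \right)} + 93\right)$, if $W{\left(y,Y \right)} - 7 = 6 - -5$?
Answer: $-1554$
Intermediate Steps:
$W{\left(y,Y \right)} = 18$ ($W{\left(y,Y \right)} = 7 + \left(6 - -5\right) = 7 + \left(6 + 5\right) = 7 + 11 = 18$)
$- 14 \left(W{\left(5,4 \right)} + 93\right) = - 14 \left(18 + 93\right) = \left(-14\right) 111 = -1554$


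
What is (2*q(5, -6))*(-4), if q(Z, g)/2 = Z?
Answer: -80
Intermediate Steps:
q(Z, g) = 2*Z
(2*q(5, -6))*(-4) = (2*(2*5))*(-4) = (2*10)*(-4) = 20*(-4) = -80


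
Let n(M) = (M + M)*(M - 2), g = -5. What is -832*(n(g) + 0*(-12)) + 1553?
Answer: -56687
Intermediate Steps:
n(M) = 2*M*(-2 + M) (n(M) = (2*M)*(-2 + M) = 2*M*(-2 + M))
-832*(n(g) + 0*(-12)) + 1553 = -832*(2*(-5)*(-2 - 5) + 0*(-12)) + 1553 = -832*(2*(-5)*(-7) + 0) + 1553 = -832*(70 + 0) + 1553 = -832*70 + 1553 = -58240 + 1553 = -56687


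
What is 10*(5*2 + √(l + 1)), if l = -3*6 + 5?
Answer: 100 + 20*I*√3 ≈ 100.0 + 34.641*I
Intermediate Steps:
l = -13 (l = -18 + 5 = -13)
10*(5*2 + √(l + 1)) = 10*(5*2 + √(-13 + 1)) = 10*(10 + √(-12)) = 10*(10 + 2*I*√3) = 100 + 20*I*√3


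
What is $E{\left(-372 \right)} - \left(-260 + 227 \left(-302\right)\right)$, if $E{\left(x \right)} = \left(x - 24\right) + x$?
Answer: $68046$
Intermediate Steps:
$E{\left(x \right)} = -24 + 2 x$ ($E{\left(x \right)} = \left(-24 + x\right) + x = -24 + 2 x$)
$E{\left(-372 \right)} - \left(-260 + 227 \left(-302\right)\right) = \left(-24 + 2 \left(-372\right)\right) - \left(-260 + 227 \left(-302\right)\right) = \left(-24 - 744\right) - \left(-260 - 68554\right) = -768 - -68814 = -768 + 68814 = 68046$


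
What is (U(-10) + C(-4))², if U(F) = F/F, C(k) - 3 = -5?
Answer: 1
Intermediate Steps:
C(k) = -2 (C(k) = 3 - 5 = -2)
U(F) = 1
(U(-10) + C(-4))² = (1 - 2)² = (-1)² = 1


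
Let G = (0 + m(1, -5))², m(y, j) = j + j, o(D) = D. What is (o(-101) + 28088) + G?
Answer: 28087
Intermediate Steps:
m(y, j) = 2*j
G = 100 (G = (0 + 2*(-5))² = (0 - 10)² = (-10)² = 100)
(o(-101) + 28088) + G = (-101 + 28088) + 100 = 27987 + 100 = 28087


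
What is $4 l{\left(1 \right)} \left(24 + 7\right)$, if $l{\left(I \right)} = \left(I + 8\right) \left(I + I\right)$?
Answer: $2232$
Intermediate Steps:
$l{\left(I \right)} = 2 I \left(8 + I\right)$ ($l{\left(I \right)} = \left(8 + I\right) 2 I = 2 I \left(8 + I\right)$)
$4 l{\left(1 \right)} \left(24 + 7\right) = 4 \cdot 2 \cdot 1 \left(8 + 1\right) \left(24 + 7\right) = 4 \cdot 2 \cdot 1 \cdot 9 \cdot 31 = 4 \cdot 18 \cdot 31 = 4 \cdot 558 = 2232$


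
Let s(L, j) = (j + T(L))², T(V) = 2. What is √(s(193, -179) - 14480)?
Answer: √16849 ≈ 129.80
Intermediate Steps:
s(L, j) = (2 + j)² (s(L, j) = (j + 2)² = (2 + j)²)
√(s(193, -179) - 14480) = √((2 - 179)² - 14480) = √((-177)² - 14480) = √(31329 - 14480) = √16849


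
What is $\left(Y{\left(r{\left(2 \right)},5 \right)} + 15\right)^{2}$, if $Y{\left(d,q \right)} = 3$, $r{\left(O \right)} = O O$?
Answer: $324$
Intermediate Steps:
$r{\left(O \right)} = O^{2}$
$\left(Y{\left(r{\left(2 \right)},5 \right)} + 15\right)^{2} = \left(3 + 15\right)^{2} = 18^{2} = 324$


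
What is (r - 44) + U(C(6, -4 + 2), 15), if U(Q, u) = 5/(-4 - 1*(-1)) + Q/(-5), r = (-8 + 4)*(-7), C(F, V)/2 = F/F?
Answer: -271/15 ≈ -18.067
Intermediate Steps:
C(F, V) = 2 (C(F, V) = 2*(F/F) = 2*1 = 2)
r = 28 (r = -4*(-7) = 28)
U(Q, u) = -5/3 - Q/5 (U(Q, u) = 5/(-4 + 1) + Q*(-⅕) = 5/(-3) - Q/5 = 5*(-⅓) - Q/5 = -5/3 - Q/5)
(r - 44) + U(C(6, -4 + 2), 15) = (28 - 44) + (-5/3 - ⅕*2) = -16 + (-5/3 - ⅖) = -16 - 31/15 = -271/15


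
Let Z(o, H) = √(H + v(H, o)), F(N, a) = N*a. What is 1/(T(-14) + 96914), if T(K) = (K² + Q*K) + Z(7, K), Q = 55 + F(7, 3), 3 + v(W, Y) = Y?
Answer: 48023/4612417063 - I*√10/9224834126 ≈ 1.0412e-5 - 3.428e-10*I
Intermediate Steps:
v(W, Y) = -3 + Y
Q = 76 (Q = 55 + 7*3 = 55 + 21 = 76)
Z(o, H) = √(-3 + H + o) (Z(o, H) = √(H + (-3 + o)) = √(-3 + H + o))
T(K) = K² + √(4 + K) + 76*K (T(K) = (K² + 76*K) + √(-3 + K + 7) = (K² + 76*K) + √(4 + K) = K² + √(4 + K) + 76*K)
1/(T(-14) + 96914) = 1/(((-14)² + √(4 - 14) + 76*(-14)) + 96914) = 1/((196 + √(-10) - 1064) + 96914) = 1/((196 + I*√10 - 1064) + 96914) = 1/((-868 + I*√10) + 96914) = 1/(96046 + I*√10)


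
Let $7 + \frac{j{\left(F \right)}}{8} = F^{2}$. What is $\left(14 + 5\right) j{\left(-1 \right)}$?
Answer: $-912$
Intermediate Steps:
$j{\left(F \right)} = -56 + 8 F^{2}$
$\left(14 + 5\right) j{\left(-1 \right)} = \left(14 + 5\right) \left(-56 + 8 \left(-1\right)^{2}\right) = 19 \left(-56 + 8 \cdot 1\right) = 19 \left(-56 + 8\right) = 19 \left(-48\right) = -912$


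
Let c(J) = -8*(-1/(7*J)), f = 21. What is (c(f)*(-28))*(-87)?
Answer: 928/7 ≈ 132.57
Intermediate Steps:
c(J) = 8/(7*J) (c(J) = -(-8)/(7*J) = 8/(7*J))
(c(f)*(-28))*(-87) = (((8/7)/21)*(-28))*(-87) = (((8/7)*(1/21))*(-28))*(-87) = ((8/147)*(-28))*(-87) = -32/21*(-87) = 928/7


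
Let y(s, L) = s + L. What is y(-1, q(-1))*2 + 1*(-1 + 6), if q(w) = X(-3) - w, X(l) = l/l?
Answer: 7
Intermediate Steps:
X(l) = 1
q(w) = 1 - w
y(s, L) = L + s
y(-1, q(-1))*2 + 1*(-1 + 6) = ((1 - 1*(-1)) - 1)*2 + 1*(-1 + 6) = ((1 + 1) - 1)*2 + 1*5 = (2 - 1)*2 + 5 = 1*2 + 5 = 2 + 5 = 7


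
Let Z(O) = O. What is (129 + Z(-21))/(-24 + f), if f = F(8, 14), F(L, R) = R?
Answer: -54/5 ≈ -10.800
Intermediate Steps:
f = 14
(129 + Z(-21))/(-24 + f) = (129 - 21)/(-24 + 14) = 108/(-10) = 108*(-⅒) = -54/5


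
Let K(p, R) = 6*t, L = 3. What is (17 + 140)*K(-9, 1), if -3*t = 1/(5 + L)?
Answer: -157/4 ≈ -39.250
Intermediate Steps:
t = -1/24 (t = -1/(3*(5 + 3)) = -1/3/8 = -1/3*1/8 = -1/24 ≈ -0.041667)
K(p, R) = -1/4 (K(p, R) = 6*(-1/24) = -1/4)
(17 + 140)*K(-9, 1) = (17 + 140)*(-1/4) = 157*(-1/4) = -157/4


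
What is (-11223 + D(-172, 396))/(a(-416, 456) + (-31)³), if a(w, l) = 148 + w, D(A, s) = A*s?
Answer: 79335/30059 ≈ 2.6393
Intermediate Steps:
(-11223 + D(-172, 396))/(a(-416, 456) + (-31)³) = (-11223 - 172*396)/((148 - 416) + (-31)³) = (-11223 - 68112)/(-268 - 29791) = -79335/(-30059) = -79335*(-1/30059) = 79335/30059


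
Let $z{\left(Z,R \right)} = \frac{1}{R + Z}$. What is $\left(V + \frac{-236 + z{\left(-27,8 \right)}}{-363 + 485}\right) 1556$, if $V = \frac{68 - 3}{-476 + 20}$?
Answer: $- \frac{22478365}{6954} \approx -3232.4$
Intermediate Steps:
$V = - \frac{65}{456}$ ($V = \frac{65}{-456} = 65 \left(- \frac{1}{456}\right) = - \frac{65}{456} \approx -0.14254$)
$\left(V + \frac{-236 + z{\left(-27,8 \right)}}{-363 + 485}\right) 1556 = \left(- \frac{65}{456} + \frac{-236 + \frac{1}{8 - 27}}{-363 + 485}\right) 1556 = \left(- \frac{65}{456} + \frac{-236 + \frac{1}{-19}}{122}\right) 1556 = \left(- \frac{65}{456} + \left(-236 - \frac{1}{19}\right) \frac{1}{122}\right) 1556 = \left(- \frac{65}{456} - \frac{4485}{2318}\right) 1556 = \left(- \frac{57785}{27816}\right) 1556 = - \frac{22478365}{6954}$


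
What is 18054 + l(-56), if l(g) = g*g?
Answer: 21190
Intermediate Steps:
l(g) = g²
18054 + l(-56) = 18054 + (-56)² = 18054 + 3136 = 21190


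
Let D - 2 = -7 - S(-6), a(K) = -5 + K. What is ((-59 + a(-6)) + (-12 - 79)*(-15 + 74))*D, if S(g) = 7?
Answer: 65268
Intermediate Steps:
D = -12 (D = 2 + (-7 - 1*7) = 2 + (-7 - 7) = 2 - 14 = -12)
((-59 + a(-6)) + (-12 - 79)*(-15 + 74))*D = ((-59 + (-5 - 6)) + (-12 - 79)*(-15 + 74))*(-12) = ((-59 - 11) - 91*59)*(-12) = (-70 - 5369)*(-12) = -5439*(-12) = 65268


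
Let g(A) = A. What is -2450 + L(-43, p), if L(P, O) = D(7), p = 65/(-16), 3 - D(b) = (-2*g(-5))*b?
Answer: -2517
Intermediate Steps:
D(b) = 3 - 10*b (D(b) = 3 - (-2*(-5))*b = 3 - 10*b)
p = -65/16 (p = 65*(-1/16) = -65/16 ≈ -4.0625)
L(P, O) = -67 (L(P, O) = 3 - 10*7 = 3 - 70 = -67)
-2450 + L(-43, p) = -2450 - 67 = -2517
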